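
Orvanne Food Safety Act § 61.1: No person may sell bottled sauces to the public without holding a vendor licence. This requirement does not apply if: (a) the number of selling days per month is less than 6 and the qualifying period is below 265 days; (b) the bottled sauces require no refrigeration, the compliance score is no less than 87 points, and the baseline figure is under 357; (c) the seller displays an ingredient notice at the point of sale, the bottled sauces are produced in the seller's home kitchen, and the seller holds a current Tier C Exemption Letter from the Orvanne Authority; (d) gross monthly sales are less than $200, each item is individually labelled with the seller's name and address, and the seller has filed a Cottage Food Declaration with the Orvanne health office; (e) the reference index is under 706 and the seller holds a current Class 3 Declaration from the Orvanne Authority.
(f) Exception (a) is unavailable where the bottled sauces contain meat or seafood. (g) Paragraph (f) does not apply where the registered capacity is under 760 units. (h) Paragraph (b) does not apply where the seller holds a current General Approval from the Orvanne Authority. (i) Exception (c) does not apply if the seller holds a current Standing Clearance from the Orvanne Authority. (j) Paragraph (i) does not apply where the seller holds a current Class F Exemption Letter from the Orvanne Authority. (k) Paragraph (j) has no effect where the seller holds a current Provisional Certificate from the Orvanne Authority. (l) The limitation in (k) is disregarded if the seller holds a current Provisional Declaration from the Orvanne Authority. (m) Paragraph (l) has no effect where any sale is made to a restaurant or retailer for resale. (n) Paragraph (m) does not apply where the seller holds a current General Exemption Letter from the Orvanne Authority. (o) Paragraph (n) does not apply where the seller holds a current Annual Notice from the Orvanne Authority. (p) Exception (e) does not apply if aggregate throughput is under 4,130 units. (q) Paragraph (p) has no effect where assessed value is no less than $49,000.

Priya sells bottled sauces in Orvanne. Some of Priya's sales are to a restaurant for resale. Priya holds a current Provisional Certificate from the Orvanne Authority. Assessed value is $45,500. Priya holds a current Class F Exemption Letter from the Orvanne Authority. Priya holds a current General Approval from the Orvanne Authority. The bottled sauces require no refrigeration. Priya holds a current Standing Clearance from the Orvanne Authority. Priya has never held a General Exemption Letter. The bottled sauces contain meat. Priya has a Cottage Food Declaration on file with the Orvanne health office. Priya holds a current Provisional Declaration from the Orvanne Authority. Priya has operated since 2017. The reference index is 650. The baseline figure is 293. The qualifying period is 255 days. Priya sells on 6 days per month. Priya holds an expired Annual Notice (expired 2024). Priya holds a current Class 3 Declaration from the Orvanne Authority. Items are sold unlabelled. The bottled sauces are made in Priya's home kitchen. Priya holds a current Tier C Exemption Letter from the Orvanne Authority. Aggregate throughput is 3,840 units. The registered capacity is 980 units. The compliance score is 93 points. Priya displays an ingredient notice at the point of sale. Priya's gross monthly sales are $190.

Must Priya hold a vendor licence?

Exception (a) requires that the number of selling days per month is less than 6; but the number of selling days per month is 6, not less than 6, so (a) is unavailable.
Exception (b): the bottled sauces are shelf-stable; the compliance score is 93 points, meeting the 87 points threshold; the baseline figure is 293, under the 357 limit — every condition holds. But applying paragraph (h): (h) operates against (b): a current General Approval is held. Exception (b) does not apply.
Exception (c): an ingredient notice is displayed; the bottled sauces are home-kitchen produced; a current Tier C Exemption Letter is held — every condition holds. But applying paragraphs (i)–(o): (i) operates against (c): a current Standing Clearance is held. (j) would limit (i) — a current Class F Exemption Letter is held — but (k) sets (j) aside: (k) operates against (j): a current Provisional Certificate is held. (l) would limit (k) — a current Provisional Declaration is held — but (m) sets (l) aside: (m) is engaged — some sales are to a restaurant for resale. (n) is inapplicable (the General Exemption Letter is not current), so (m) stands. (c) is therefore removed.
Exception (d) fails — items are sold unlabelled.
All of (e)'s requirements are met (the reference index is 650, under the 706 limit; a current Class 3 Declaration is held). But: (p) is triggered — aggregate throughput is 3,840 units, under the 4,130 units limit. (q), which would lift (p), is not engaged — assessed value is $45,500, short of $49,000. So (e) is unavailable.
None of the exceptions is available; § 61.1 applies in full.

Yes — Priya must hold a vendor licence.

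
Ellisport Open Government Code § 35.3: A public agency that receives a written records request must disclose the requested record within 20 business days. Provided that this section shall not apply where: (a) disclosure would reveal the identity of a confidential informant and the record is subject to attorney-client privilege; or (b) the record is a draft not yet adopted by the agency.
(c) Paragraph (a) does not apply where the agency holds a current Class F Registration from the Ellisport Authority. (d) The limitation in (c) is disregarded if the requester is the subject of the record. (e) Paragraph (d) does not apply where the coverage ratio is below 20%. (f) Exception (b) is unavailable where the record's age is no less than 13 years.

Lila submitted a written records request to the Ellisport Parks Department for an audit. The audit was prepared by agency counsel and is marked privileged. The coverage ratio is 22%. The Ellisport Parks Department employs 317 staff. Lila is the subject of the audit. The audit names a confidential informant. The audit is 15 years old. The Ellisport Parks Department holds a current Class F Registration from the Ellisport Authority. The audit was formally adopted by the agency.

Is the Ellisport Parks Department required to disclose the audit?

No — exception (a) applies; the Ellisport Parks Department is not required to disclose the audit.

Exception (a) is satisfied on its face — the audit names a confidential informant; the audit is privileged. Considering the limiting provisions: (c) would limit (a) — a current Class F Registration is held — but (d) sets (c) aside: (d) operates — Lila is the subject of the audit. (e) is not engaged (the coverage ratio is 22%, not below 20%), so (d) stands. So (a) applies.
Exception (b) requires that the record is a draft not yet adopted by the agency; but the audit has been formally adopted, so (b) is unavailable.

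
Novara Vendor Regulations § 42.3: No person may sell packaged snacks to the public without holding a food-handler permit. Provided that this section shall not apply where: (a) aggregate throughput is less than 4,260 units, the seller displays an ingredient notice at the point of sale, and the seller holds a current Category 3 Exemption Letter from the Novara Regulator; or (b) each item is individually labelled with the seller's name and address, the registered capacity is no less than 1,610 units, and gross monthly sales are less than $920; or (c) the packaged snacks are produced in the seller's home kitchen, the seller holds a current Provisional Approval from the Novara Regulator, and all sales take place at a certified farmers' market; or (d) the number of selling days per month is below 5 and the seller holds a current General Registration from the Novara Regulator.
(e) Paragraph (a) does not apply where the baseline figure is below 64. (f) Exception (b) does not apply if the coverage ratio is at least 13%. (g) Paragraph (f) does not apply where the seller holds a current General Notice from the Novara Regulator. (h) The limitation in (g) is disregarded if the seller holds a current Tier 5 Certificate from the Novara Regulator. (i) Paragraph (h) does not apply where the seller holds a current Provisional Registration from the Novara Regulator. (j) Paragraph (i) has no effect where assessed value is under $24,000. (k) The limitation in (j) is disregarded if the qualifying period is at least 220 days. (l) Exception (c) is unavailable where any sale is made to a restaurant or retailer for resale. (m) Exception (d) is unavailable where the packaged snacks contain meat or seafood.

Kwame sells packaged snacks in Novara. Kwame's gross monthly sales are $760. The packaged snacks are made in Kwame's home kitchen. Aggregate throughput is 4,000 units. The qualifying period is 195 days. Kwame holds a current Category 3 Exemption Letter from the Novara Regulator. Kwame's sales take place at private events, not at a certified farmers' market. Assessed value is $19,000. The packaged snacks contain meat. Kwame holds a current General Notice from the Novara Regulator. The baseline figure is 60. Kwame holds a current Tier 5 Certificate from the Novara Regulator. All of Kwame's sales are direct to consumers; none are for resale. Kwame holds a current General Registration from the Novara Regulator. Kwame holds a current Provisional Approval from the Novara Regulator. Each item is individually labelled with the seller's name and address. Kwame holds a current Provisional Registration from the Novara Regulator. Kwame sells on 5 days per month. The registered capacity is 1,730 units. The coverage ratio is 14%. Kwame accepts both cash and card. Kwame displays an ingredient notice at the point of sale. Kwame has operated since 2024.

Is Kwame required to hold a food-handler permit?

All of (a)'s requirements are met (aggregate throughput is 4,000 units, less than the 4,260 units limit; an ingredient notice is displayed; a current Category 3 Exemption Letter is held). But applying paragraph (e): (e) operates — the baseline figure is 60, below the 64 limit. Exception (a) does not apply.
Exception (b) is satisfied on its face — items are individually labelled; the registered capacity is 1,730 units, meeting the 1,610 units threshold; gross monthly sales are $760, less than the $920 limit. But applying paragraphs (f)–(k): (f) operates against (b): the coverage ratio is 14%, meeting the 13% threshold. (g) would limit (f) — a current General Notice is held — but (h) sets (g) aside: (h) operates against (g): a current Tier 5 Certificate is held. (i) operates (a current Provisional Registration is held), but yields to (j): (j) is engaged — assessed value is $19,000, under the $24,000 limit. (k) is not engaged (the qualifying period is 195 days, short of 220 days), so (j) stands. So (b) is unavailable.
Exception (c) does not apply: sales are at private events, not a certified farmers' market.
Exception (d) fails — the number of selling days per month is 5, not below 5.
No exception applies. The general rule governs.

Yes — Kwame must hold a food-handler permit.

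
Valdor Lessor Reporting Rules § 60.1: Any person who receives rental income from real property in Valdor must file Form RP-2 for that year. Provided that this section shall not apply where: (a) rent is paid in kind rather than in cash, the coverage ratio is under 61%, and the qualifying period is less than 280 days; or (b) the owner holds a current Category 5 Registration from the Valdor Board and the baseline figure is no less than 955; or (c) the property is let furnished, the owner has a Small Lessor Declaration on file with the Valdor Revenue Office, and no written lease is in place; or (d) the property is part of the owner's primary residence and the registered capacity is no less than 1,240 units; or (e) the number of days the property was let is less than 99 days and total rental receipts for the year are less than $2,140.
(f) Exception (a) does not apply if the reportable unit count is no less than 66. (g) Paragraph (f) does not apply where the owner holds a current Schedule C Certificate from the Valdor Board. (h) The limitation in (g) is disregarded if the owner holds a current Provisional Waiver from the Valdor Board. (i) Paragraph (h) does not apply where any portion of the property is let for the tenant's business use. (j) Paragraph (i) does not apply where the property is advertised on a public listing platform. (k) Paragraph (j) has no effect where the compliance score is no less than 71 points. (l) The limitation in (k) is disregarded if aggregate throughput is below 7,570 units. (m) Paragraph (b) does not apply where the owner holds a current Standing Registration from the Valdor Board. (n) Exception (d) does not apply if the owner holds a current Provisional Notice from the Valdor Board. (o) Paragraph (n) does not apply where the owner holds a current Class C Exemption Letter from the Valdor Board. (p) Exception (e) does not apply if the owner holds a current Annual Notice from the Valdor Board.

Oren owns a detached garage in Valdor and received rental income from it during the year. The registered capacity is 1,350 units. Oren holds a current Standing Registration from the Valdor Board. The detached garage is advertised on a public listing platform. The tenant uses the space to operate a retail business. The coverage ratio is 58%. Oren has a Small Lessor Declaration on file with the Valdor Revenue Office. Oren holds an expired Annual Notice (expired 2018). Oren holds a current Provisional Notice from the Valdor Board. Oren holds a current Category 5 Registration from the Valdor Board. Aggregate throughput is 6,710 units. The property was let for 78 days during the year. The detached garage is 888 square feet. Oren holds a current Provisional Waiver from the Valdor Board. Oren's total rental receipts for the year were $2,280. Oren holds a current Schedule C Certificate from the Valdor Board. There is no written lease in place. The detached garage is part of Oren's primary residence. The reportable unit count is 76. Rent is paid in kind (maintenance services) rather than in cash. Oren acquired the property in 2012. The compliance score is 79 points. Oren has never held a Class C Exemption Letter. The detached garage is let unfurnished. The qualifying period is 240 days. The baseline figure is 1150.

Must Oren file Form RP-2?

All of (a)'s requirements are met (rent is paid in kind; the coverage ratio is 58%, under the 61% limit; the qualifying period is 240 days, less than the 280 days limit). But: (f) applies — the reportable unit count is 76, meeting the 66 threshold. (g) would limit (f) — a current Schedule C Certificate is held — but (h) sets (g) aside: (h) operates against (g): a current Provisional Waiver is held. (i) is triggered (the space is let for business use), but yields to (j): (j) operates against (i): the property is publicly advertised. (k) applies (the compliance score is 79 points, meeting the 71 points threshold), but is itself disapplied by (l): (l) is engaged — aggregate throughput is 6,710 units, below the 7,570 units limit. So (a) is unavailable.
Exception (b) is satisfied on its face — a current Category 5 Registration is held; the baseline figure is 1,150, meeting the 955 threshold. Turning to paragraph (m): (m) operates against (b): a current Standing Registration is held. So (b) is unavailable.
Exception (c) requires that the property is let furnished; but the property is let unfurnished, so (c) is unavailable.
All of (d)'s requirements are met (the detached garage is part of the primary residence; the registered capacity is 1,350 units, meeting the 1,240 units threshold). But applying paragraphs (n)–(o): (n) operates against (d): a current Provisional Notice is held. (o) is not triggered (no current Class C Exemption Letter is held), so (n) stands. So (d) is unavailable.
Exception (e) requires that total rental receipts for the year are less than $2,140; but total rental receipts for the year are $2,280, not less than $2,140, so (e) is unavailable.
No exception applies. The general rule governs.

Yes — Oren must file Form RP-2.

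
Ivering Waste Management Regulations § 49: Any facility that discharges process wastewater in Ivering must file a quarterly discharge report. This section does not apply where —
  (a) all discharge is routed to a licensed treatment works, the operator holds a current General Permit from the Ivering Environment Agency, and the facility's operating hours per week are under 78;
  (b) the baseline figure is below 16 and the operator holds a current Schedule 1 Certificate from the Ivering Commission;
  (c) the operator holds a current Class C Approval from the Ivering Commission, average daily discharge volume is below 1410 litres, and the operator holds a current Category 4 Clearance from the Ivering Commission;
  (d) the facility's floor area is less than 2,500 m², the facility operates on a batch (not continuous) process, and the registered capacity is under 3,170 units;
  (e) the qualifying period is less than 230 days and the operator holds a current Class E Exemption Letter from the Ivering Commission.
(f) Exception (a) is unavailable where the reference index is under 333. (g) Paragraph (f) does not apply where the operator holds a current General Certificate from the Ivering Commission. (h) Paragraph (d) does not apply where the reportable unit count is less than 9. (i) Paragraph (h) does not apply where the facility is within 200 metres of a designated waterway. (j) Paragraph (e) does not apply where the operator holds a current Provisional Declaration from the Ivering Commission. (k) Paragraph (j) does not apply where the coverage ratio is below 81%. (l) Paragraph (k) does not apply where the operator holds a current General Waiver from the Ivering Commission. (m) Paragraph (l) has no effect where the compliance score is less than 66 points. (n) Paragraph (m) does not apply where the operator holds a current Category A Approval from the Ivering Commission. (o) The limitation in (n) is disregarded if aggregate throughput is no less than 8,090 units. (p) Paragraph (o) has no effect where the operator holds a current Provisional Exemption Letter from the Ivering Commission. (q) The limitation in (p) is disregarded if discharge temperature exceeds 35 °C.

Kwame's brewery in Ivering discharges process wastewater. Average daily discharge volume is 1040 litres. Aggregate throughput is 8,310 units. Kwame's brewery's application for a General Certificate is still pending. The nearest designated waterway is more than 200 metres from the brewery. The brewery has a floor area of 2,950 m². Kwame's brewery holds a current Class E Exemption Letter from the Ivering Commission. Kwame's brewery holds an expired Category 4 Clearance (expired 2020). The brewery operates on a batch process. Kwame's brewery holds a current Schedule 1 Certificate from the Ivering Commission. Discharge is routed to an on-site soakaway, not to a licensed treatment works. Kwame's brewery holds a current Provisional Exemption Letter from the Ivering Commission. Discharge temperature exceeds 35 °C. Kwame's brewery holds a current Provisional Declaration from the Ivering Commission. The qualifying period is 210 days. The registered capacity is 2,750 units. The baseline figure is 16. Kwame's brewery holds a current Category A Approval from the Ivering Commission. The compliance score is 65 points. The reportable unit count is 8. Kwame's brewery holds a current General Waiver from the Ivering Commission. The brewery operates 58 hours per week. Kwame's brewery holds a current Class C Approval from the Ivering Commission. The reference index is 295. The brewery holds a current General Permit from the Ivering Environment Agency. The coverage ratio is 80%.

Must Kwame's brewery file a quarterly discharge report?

No — exception (e) applies; Kwame's brewery is not required to file a quarterly discharge report.

Exception (a) requires that all discharge is routed to a licensed treatment works; but discharge is not routed to a licensed treatment works, so (a) is unavailable.
Exception (b) requires that the baseline figure is below 16; but the baseline figure is 16, not below 16, so (b) is unavailable.
Exception (c) fails — the Category 4 Clearance is not current.
Exception (d) requires that the facility's floor area is less than 2,500 m²; but the facility's floor area is 2,950 m², not less than 2,500 m², so (d) is unavailable.
Exception (e): the qualifying period is 210 days, less than the 230 days limit; a current Class E Exemption Letter is held — every condition holds. As to paragraphs (j)–(q): (j) would limit (e) — a current Provisional Declaration is held — but (k) sets (j) aside: (k) operates against (j): the coverage ratio is 80%, below the 81% limit. (l) would limit (k) — a current General Waiver is held — but (m) sets (l) aside: (m) operates against (l): the compliance score is 65 points, less than the 66 points limit. (n) would limit (m) — a current Category A Approval is held — but (o) sets (n) aside: (o) applies — aggregate throughput is 8,310 units, meeting the 8,090 units threshold. (p) is triggered (a current Provisional Exemption Letter is held), but is set aside by (q): (q) operates against (p): discharge temperature exceeds 35 °C. So (e) applies.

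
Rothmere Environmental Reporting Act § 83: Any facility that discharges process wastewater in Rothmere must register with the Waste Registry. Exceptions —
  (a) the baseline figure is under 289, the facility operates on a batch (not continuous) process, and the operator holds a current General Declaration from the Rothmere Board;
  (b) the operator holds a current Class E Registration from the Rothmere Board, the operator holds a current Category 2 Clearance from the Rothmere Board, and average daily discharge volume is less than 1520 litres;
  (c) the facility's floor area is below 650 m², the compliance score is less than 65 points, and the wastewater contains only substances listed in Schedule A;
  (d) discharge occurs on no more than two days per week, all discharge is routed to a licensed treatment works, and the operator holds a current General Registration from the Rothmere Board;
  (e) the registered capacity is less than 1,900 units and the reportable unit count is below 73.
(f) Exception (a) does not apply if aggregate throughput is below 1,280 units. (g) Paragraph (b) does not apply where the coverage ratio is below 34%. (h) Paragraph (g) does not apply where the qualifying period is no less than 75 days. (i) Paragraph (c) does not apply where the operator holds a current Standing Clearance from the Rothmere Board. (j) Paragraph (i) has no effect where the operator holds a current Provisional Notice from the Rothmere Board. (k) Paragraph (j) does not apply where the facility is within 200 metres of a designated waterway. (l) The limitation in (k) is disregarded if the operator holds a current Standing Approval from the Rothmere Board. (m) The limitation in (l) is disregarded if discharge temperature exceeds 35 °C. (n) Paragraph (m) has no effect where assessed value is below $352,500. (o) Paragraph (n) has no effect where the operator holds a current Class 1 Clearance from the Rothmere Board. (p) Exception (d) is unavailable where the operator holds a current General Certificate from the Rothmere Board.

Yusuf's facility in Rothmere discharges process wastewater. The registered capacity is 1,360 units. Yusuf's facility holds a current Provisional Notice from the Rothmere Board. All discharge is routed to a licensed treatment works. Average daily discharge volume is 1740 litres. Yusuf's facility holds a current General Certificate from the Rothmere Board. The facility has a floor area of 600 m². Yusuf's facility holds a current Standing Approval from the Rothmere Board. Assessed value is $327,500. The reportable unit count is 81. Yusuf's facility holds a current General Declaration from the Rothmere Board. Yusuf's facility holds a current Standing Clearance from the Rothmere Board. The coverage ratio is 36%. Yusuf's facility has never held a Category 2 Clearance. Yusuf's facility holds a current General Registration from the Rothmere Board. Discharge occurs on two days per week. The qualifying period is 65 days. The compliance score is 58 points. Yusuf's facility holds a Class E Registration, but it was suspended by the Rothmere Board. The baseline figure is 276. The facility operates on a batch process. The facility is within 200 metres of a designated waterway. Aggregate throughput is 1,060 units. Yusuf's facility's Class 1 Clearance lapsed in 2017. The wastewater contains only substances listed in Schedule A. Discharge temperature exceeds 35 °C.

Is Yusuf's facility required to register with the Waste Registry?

No — exception (c) applies; Yusuf's facility is not required to register with the Waste Registry.

Exception (a): the baseline figure is 276, under the 289 limit; the facility operates on a batch process; a current General Declaration is held — every condition holds. But applying paragraph (f): (f) applies — aggregate throughput is 1,060 units, below the 1,280 units limit. Exception (a) does not apply.
Exception (b) requires that the operator holds a current Class E Registration from the Rothmere Board; but no current Class E Registration is held, so (b) is unavailable.
All of (c)'s requirements are met (the facility's floor area is 600 m², below the 650 m² limit; the compliance score is 58 points, less than the 65 points limit; the wastewater is Schedule-A-only). Under paragraphs (i)–(o): (i) would limit (c) — a current Standing Clearance is held — but (j) sets (i) aside: (j) operates against (i): a current Provisional Notice is held. (k) would limit (j) — the facility is within 200 m of a designated waterway — but (l) sets (k) aside: (l) operates against (k): a current Standing Approval is held. (m) would limit (l) — discharge temperature exceeds 35 °C — but (n) sets (m) aside: (n) operates against (m): assessed value is $327,500, below the $352,500 limit. (o), which would lift (n), does not operate here — no current Class 1 Clearance is held. Exception (c) stands.
Exception (d)'s conditions are all satisfied: discharge occurs on no more than two days per week; discharge is routed to a licensed treatment works; a current General Registration is held. But: (p) operates — a current General Certificate is held. Exception (d) does not apply.
Exception (e) requires that the reportable unit count is below 73; but the reportable unit count is 81, not below 73, so (e) is unavailable.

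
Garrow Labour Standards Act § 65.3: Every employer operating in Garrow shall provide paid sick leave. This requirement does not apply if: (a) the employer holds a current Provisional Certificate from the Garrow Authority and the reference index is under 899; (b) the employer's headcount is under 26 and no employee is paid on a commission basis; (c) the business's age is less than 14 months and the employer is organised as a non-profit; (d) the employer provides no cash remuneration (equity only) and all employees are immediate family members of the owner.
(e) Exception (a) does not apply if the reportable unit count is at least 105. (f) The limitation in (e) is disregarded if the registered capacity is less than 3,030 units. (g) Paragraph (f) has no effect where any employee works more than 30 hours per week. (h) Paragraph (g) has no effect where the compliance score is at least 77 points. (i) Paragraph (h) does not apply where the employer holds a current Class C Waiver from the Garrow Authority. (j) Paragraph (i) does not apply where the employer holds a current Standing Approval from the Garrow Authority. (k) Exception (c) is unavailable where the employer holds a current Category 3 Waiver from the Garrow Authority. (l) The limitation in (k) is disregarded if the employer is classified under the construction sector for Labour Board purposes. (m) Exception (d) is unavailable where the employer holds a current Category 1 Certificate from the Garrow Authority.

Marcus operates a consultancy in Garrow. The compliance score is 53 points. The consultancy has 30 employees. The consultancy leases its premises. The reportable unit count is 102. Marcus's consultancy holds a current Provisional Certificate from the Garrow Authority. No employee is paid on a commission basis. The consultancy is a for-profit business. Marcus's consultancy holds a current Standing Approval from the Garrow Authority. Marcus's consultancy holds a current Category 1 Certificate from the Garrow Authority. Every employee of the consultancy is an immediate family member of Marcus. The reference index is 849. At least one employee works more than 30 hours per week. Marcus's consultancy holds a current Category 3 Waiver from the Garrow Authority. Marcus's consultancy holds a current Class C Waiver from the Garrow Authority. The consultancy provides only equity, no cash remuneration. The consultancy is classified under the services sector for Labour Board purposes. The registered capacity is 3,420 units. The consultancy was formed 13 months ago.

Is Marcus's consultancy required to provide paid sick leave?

No — exception (a) applies; Marcus's consultancy is not required to provide paid sick leave.

Exception (a): a current Provisional Certificate is held; the reference index is 849, under the 899 limit — every condition holds. Applying paragraphs (e)–(j): (e), which would limit (a), is not triggered: the reportable unit count is 102, short of 105. Exception (a) stands.
Exception (b) does not apply: the employer's headcount is 30, not under 26.
Exception (c) requires that the employer is organised as a non-profit; but the employer is for-profit, so (c) is unavailable.
Exception (d)'s conditions are all satisfied: remuneration is equity-only; every employee is an immediate family member. Turning to paragraph (m): (m) operates against (d): a current Category 1 Certificate is held. (d) is therefore removed.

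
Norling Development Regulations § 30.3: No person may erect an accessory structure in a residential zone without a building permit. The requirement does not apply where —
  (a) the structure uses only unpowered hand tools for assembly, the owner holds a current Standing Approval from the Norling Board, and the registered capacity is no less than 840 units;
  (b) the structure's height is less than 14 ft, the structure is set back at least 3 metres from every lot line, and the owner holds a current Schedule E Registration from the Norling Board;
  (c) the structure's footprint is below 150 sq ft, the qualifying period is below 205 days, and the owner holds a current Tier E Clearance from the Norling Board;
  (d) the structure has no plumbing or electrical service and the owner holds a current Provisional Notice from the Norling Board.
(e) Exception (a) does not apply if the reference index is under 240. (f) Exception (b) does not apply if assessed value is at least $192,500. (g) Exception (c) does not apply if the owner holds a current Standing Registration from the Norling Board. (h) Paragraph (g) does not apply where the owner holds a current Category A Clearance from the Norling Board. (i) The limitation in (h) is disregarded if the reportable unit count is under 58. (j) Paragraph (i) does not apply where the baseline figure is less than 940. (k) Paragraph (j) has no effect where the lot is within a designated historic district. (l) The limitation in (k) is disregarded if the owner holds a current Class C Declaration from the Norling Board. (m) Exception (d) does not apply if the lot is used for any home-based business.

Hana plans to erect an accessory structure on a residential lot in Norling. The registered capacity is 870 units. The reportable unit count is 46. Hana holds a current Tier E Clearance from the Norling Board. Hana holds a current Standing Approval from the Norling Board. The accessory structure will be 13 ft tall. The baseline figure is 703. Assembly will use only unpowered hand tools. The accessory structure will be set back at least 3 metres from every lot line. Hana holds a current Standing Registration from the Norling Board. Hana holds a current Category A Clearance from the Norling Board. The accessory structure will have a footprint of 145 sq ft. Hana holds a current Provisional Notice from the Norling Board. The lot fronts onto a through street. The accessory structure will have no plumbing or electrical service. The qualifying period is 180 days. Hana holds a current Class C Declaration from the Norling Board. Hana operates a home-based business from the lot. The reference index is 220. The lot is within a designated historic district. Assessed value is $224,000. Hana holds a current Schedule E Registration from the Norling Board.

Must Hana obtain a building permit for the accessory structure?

No — exception (c) applies; Hana does not need a building permit.

Exception (a)'s conditions are all satisfied: assembly uses only hand tools; a current Standing Approval is held; the registered capacity is 870 units, meeting the 840 units threshold. However, paragraph (e) must be considered: (e) operates against (a): the reference index is 220, under the 240 limit. (a) is therefore removed.
Exception (b) is satisfied on its face — the structure's height is 13 ft, less than the 14 ft limit; the setback is at least 3 m on every side; a current Schedule E Registration is held. But: (f) operates against (b): assessed value is $224,000, meeting the $192,500 threshold. (b) is therefore removed.
All of (c)'s requirements are met (the structure's footprint is 145 sq ft, below the 150 sq ft limit; the qualifying period is 180 days, below the 205 days limit; a current Tier E Clearance is held). Considering the limiting provisions: (g) applies (a current Standing Registration is held), but is set aside by (h): (h) is engaged — a current Category A Clearance is held. (i) is engaged (the reportable unit count is 46, under the 58 limit), but is itself disapplied by (j): (j) operates against (i): the baseline figure is 703, less than the 940 limit. (k) would limit (j) — the lot is in a historic district — but (l) sets (k) aside: (l) operates against (k): a current Class C Declaration is held. So (c) applies.
All of (d)'s requirements are met (there is no plumbing or electrical service; a current Provisional Notice is held). But applying paragraph (m): (m) operates against (d): a home-based business operates on the lot. (d) is therefore removed.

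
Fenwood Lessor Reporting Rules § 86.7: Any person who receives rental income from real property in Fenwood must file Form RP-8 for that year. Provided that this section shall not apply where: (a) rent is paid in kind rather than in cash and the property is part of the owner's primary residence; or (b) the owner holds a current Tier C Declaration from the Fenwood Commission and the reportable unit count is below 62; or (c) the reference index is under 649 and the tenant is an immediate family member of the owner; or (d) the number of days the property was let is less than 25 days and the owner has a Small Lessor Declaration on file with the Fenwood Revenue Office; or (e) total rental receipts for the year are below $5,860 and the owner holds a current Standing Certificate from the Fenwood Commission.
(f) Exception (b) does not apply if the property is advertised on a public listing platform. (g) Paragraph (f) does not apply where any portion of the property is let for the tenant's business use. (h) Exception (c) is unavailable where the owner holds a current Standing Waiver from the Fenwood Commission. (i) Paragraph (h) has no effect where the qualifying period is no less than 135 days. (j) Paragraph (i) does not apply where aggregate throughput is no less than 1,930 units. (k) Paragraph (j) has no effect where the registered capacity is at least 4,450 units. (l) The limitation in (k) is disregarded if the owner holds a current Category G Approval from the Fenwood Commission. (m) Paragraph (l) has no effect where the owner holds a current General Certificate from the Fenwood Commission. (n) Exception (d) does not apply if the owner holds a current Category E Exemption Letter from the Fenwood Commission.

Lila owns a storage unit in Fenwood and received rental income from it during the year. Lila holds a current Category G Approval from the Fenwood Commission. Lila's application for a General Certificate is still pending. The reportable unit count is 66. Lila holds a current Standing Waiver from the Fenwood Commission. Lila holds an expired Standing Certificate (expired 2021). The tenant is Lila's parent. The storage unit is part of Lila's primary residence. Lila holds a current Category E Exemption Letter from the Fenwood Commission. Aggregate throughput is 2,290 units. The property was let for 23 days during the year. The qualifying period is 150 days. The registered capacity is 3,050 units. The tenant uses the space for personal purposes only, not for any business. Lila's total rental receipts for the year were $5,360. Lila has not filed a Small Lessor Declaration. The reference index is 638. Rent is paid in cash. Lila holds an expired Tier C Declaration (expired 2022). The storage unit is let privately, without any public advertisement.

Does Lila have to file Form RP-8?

Exception (a) does not apply: rent is paid in cash.
Exception (b) does not apply: there is no Tier C Declaration in force.
Exception (c): the reference index is 638, under the 649 limit; the tenant is an immediate family member — every condition holds. But: (h) operates against (c): a current Standing Waiver is held. (i) operates (the qualifying period is 150 days, meeting the 135 days threshold), but yields to (j): (j) operates against (i): aggregate throughput is 2,290 units, meeting the 1,930 units threshold. (k) is not triggered (the registered capacity is 3,050 units, short of 4,450 units), so (j) stands. (c) is therefore removed.
Exception (d) does not apply: no Small Lessor Declaration is on file.
Exception (e) does not apply: no current Standing Certificate is held.
No exception is made out. Lila falls within the general rule.

Yes — Lila must file Form RP-8.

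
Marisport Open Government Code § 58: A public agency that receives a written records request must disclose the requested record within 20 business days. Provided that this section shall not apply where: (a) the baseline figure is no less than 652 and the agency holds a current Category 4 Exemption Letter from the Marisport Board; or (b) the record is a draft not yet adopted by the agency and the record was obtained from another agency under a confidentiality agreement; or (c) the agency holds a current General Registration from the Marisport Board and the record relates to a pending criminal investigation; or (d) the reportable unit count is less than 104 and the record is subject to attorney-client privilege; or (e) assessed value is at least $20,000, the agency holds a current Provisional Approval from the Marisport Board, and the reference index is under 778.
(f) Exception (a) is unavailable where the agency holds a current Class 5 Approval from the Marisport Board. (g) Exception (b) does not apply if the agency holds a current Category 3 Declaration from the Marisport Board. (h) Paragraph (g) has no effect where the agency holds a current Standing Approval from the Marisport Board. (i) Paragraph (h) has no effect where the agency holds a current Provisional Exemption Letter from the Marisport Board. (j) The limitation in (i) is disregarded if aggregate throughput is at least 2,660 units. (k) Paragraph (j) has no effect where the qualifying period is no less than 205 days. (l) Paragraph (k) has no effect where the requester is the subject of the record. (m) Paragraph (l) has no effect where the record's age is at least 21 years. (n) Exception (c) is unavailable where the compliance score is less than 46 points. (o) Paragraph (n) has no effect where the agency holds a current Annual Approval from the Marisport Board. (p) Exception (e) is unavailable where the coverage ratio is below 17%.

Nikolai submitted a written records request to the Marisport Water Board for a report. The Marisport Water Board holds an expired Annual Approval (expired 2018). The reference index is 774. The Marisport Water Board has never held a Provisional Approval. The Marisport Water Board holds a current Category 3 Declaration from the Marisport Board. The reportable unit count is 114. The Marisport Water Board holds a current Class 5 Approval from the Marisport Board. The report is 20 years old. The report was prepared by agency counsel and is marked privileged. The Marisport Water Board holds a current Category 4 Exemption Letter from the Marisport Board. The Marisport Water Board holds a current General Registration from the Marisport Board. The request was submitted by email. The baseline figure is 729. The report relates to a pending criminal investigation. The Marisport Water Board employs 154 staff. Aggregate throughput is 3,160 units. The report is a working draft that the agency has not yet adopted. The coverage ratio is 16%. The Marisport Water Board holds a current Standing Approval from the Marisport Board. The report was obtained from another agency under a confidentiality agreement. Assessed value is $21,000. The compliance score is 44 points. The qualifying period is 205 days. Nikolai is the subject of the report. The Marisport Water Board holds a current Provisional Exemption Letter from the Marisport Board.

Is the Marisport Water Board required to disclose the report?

No — exception (b) applies; the Marisport Water Board is not required to disclose the report.

Exception (a)'s conditions are all satisfied: the baseline figure is 729, meeting the 652 threshold; a current Category 4 Exemption Letter is held. But applying paragraph (f): (f) operates — a current Class 5 Approval is held. So (a) is unavailable.
Exception (b) is satisfied on its face — the report is an unadopted draft; the report was obtained under a confidentiality agreement. As to paragraphs (g)–(m): (g) operates (a current Category 3 Declaration is held), but is set aside by (h): (h) is engaged — a current Standing Approval is held. (i) operates (a current Provisional Exemption Letter is held), but yields to (j): (j) operates against (i): aggregate throughput is 3,160 units, meeting the 2,660 units threshold. (k) would limit (j) — the qualifying period is 205 days, meeting the 205 days threshold — but (l) sets (k) aside: (l) operates against (k): Nikolai is the subject of the report. (m) is not triggered (the record's age is 20 years, short of 21 years), so (l) stands. (b) remains available.
Exception (c)'s conditions are all satisfied: a current General Registration is held; the report relates to a pending investigation. However, paragraphs (n)–(o) must be considered: (n) operates — the compliance score is 44 points, less than the 46 points limit. (o) does not operate here (the Annual Approval is not current), so (n) stands. Exception (c) does not apply.
Exception (d) does not apply: the reportable unit count is 114, not less than 104.
Exception (e) fails — the Provisional Approval is not current.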